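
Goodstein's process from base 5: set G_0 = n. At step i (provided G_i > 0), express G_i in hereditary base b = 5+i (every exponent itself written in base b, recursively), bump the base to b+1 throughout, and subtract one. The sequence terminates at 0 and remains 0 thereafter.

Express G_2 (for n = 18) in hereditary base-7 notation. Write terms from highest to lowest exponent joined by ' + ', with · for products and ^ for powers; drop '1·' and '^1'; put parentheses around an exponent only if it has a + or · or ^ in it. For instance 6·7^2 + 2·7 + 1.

G_0=18  [base 5] 3·5 + 3  →[5↦6]→  3·6 + 3 = 21  −1 ⇒ G_1=20
G_1=20  [base 6] 3·6 + 2  →[6↦7]→  3·7 + 2 = 23  −1 ⇒ G_2=22
G_2=22  [base 7] 3·7 + 1  →[7↦8]→  3·8 + 1 = 25  −1 ⇒ G_3=24

3·7 + 1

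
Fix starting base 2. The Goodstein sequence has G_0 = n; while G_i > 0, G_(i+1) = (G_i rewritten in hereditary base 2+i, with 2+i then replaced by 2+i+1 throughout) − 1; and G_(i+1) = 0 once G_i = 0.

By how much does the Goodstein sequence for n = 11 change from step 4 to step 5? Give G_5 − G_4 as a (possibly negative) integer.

5484864

G_0 = 11. HB_2(11) = 2^(2 + 1) + 2 + 1. Bump = 85. G_1 = 84.
G_1 = 84. HB_3(84) = 3^(3 + 1) + 3. Bump = 1028. G_2 = 1027.
G_2 = 1027. HB_4(1027) = 4^(4 + 1) + 3. Bump = 15628. G_3 = 15627.
G_3 = 15627. HB_5(15627) = 5^(5 + 1) + 2. Bump = 279938. G_4 = 279937.
G_4 = 279937. HB_6(279937) = 6^(6 + 1) + 1. Bump = 5764802. G_5 = 5764801.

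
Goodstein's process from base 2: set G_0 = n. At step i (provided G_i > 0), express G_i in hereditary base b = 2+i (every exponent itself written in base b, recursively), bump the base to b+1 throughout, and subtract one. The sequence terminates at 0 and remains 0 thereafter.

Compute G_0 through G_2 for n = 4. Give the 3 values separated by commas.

i=0: 4 = 2^2 (b=2); 2→3: 3^3 = 27; 27−1 = 26
i=1: 26 = 2·3^2 + 2·3 + 2 (b=3); 3→4: 2·4^2 + 2·4 + 2 = 42; 42−1 = 41

4, 26, 41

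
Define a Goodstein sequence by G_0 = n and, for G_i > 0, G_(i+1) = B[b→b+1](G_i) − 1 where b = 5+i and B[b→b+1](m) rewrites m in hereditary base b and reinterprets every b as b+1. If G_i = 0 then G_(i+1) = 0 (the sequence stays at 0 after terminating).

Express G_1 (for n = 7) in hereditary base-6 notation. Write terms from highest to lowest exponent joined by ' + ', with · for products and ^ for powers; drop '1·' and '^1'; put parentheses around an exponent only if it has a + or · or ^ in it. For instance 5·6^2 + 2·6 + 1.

base 5: 7 = 5 + 2; at 6: 6 + 2 = 8; next = 7
base 6: 7 = 6 + 1; at 7: 7 + 1 = 8; next = 7

6 + 1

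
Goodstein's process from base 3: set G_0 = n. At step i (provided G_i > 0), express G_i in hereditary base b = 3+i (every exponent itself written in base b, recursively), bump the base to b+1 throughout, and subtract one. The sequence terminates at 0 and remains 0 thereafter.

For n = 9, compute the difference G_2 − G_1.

2

(0) 9|_3 = 3^2 ↦ 4^2|_4 = 16 ⇒ 15
(1) 15|_4 = 3·4 + 3 ↦ 3·5 + 3|_5 = 18 ⇒ 17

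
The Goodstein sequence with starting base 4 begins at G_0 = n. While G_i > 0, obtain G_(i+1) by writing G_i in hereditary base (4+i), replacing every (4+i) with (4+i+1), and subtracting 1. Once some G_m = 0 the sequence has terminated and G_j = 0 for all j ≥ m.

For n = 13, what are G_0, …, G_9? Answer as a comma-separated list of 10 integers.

G_0 = 13. HB_4(13) = 3·4 + 1. Bump = 16. G_1 = 15.
G_1 = 15. HB_5(15) = 3·5. Bump = 18. G_2 = 17.
G_2 = 17. HB_6(17) = 2·6 + 5. Bump = 19. G_3 = 18.
G_3 = 18. HB_7(18) = 2·7 + 4. Bump = 20. G_4 = 19.
G_4 = 19. HB_8(19) = 2·8 + 3. Bump = 21. G_5 = 20.
G_5 = 20. HB_9(20) = 2·9 + 2. Bump = 22. G_6 = 21.
G_6 = 21. HB_10(21) = 2·10 + 1. Bump = 23. G_7 = 22.
G_7 = 22. HB_11(22) = 2·11. Bump = 24. G_8 = 23.
G_8 = 23. HB_12(23) = 12 + 11. Bump = 24. G_9 = 23.

13, 15, 17, 18, 19, 20, 21, 22, 23, 23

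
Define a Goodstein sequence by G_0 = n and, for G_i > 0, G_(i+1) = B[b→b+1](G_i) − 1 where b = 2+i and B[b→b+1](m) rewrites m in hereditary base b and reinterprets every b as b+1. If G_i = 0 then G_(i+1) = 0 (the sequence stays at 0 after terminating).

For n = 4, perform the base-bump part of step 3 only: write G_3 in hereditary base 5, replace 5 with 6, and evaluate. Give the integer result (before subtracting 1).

84

(0) 4|_2 = 2^2 ↦ 3^3|_3 = 27 ⇒ 26
(1) 26|_3 = 2·3^2 + 2·3 + 2 ↦ 2·4^2 + 2·4 + 2|_4 = 42 ⇒ 41
(2) 41|_4 = 2·4^2 + 2·4 + 1 ↦ 2·5^2 + 2·5 + 1|_5 = 61 ⇒ 60
(3) 60|_5 = 2·5^2 + 2·5 ↦ 2·6^2 + 2·6|_6 = 84 ⇒ 83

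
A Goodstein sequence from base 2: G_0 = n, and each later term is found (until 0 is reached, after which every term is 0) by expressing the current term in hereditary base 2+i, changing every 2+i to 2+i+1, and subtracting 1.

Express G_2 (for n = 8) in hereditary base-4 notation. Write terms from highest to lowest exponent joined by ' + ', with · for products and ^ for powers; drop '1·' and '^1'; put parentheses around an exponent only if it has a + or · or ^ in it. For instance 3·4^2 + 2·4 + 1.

G_0 = 8. HB_2(8) = 2^(2 + 1). Bump = 81. G_1 = 80.
G_1 = 80. HB_3(80) = 2·3^3 + 2·3^2 + 2·3 + 2. Bump = 554. G_2 = 553.

2·4^4 + 2·4^2 + 2·4 + 1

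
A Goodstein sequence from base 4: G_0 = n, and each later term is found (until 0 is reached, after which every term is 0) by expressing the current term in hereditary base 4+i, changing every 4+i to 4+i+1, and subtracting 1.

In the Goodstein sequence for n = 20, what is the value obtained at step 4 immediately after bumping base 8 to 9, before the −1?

82

i=0: 20 = 4^2 + 4 (b=4); 4→5: 5^2 + 5 = 30; 30−1 = 29
i=1: 29 = 5^2 + 4 (b=5); 5→6: 6^2 + 4 = 40; 40−1 = 39
i=2: 39 = 6^2 + 3 (b=6); 6→7: 7^2 + 3 = 52; 52−1 = 51
i=3: 51 = 7^2 + 2 (b=7); 7→8: 8^2 + 2 = 66; 66−1 = 65
i=4: 65 = 8^2 + 1 (b=8); 8→9: 9^2 + 1 = 82; 82−1 = 81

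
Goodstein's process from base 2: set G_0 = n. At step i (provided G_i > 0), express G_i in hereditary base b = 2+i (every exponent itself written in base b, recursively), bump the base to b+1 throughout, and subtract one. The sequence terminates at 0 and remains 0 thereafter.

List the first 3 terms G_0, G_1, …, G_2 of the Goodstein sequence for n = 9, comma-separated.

G_0=9  [base 2] 2^(2 + 1) + 1  →[2↦3]→  3^(3 + 1) + 1 = 82  −1 ⇒ G_1=81
G_1=81  [base 3] 3^(3 + 1)  →[3↦4]→  4^(4 + 1) = 1024  −1 ⇒ G_2=1023

9, 81, 1023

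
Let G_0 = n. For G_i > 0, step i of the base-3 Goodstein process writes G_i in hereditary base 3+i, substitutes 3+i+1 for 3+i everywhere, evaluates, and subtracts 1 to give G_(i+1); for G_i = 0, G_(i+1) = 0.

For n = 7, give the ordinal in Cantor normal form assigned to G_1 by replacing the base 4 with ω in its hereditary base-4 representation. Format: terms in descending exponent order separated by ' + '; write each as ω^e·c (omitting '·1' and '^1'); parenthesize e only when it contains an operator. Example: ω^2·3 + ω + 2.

G_0 = 7. HB_3(7) = 2·3 + 1. Bump = 9. G_1 = 8.
G_1 = 8. HB_4(8) = 2·4. Bump = 10. G_2 = 9.

ω·2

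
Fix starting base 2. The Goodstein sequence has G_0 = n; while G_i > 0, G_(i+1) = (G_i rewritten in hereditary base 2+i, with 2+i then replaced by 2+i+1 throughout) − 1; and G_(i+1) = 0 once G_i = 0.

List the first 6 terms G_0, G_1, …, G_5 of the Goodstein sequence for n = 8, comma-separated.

step 0: 8 = 2^(2 + 1); sub 3 for 2: 3^(3 + 1); = 81; G_1 = 81−1 = 80
step 1: 80 = 2·3^3 + 2·3^2 + 2·3 + 2; sub 4 for 3: 2·4^4 + 2·4^2 + 2·4 + 2; = 554; G_2 = 554−1 = 553
step 2: 553 = 2·4^4 + 2·4^2 + 2·4 + 1; sub 5 for 4: 2·5^5 + 2·5^2 + 2·5 + 1; = 6311; G_3 = 6311−1 = 6310
step 3: 6310 = 2·5^5 + 2·5^2 + 2·5; sub 6 for 5: 2·6^6 + 2·6^2 + 2·6; = 93396; G_4 = 93396−1 = 93395
step 4: 93395 = 2·6^6 + 2·6^2 + 6 + 5; sub 7 for 6: 2·7^7 + 2·7^2 + 7 + 5; = 1647196; G_5 = 1647196−1 = 1647195

8, 80, 553, 6310, 93395, 1647195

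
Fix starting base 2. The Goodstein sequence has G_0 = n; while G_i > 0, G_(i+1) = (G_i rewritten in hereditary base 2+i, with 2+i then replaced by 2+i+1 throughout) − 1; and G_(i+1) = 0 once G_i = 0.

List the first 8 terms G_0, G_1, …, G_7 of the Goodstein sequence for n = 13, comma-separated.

13 —HB2→ 2^(2 + 1) + 2^2 + 1 —bump→ 3^(3 + 1) + 3^3 + 1 = 109 —(−1)→ 108
108 —HB3→ 3^(3 + 1) + 3^3 —bump→ 4^(4 + 1) + 4^4 = 1280 —(−1)→ 1279
1279 —HB4→ 4^(4 + 1) + 3·4^3 + 3·4^2 + 3·4 + 3 —bump→ 5^(5 + 1) + 3·5^3 + 3·5^2 + 3·5 + 3 = 16093 —(−1)→ 16092
16092 —HB5→ 5^(5 + 1) + 3·5^3 + 3·5^2 + 3·5 + 2 —bump→ 6^(6 + 1) + 3·6^3 + 3·6^2 + 3·6 + 2 = 280712 —(−1)→ 280711
280711 —HB6→ 6^(6 + 1) + 3·6^3 + 3·6^2 + 3·6 + 1 —bump→ 7^(7 + 1) + 3·7^3 + 3·7^2 + 3·7 + 1 = 5765999 —(−1)→ 5765998
5765998 —HB7→ 7^(7 + 1) + 3·7^3 + 3·7^2 + 3·7 —bump→ 8^(8 + 1) + 3·8^3 + 3·8^2 + 3·8 = 134219480 —(−1)→ 134219479
134219479 —HB8→ 8^(8 + 1) + 3·8^3 + 3·8^2 + 2·8 + 7 —bump→ 9^(9 + 1) + 3·9^3 + 3·9^2 + 2·9 + 7 = 3486786856 —(−1)→ 3486786855

13, 108, 1279, 16092, 280711, 5765998, 134219479, 3486786855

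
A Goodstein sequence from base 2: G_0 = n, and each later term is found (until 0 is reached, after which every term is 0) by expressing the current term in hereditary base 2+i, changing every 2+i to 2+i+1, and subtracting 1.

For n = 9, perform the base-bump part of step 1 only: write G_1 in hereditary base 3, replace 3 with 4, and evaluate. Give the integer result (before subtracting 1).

[0] 9 ≡ 2^(2 + 1) + 1 (base 2). Lift 3: 82. −1: 81.
[1] 81 ≡ 3^(3 + 1) (base 3). Lift 4: 1024. −1: 1023.

1024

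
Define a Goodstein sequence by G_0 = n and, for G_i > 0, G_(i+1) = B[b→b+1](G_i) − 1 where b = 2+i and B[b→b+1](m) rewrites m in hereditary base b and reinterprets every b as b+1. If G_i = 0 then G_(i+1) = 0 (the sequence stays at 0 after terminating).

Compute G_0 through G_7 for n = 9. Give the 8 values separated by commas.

G_0=9  [base 2] 2^(2 + 1) + 1  →[2↦3]→  3^(3 + 1) + 1 = 82  −1 ⇒ G_1=81
G_1=81  [base 3] 3^(3 + 1)  →[3↦4]→  4^(4 + 1) = 1024  −1 ⇒ G_2=1023
G_2=1023  [base 4] 3·4^4 + 3·4^3 + 3·4^2 + 3·4 + 3  →[4↦5]→  3·5^5 + 3·5^3 + 3·5^2 + 3·5 + 3 = 9843  −1 ⇒ G_3=9842
G_3=9842  [base 5] 3·5^5 + 3·5^3 + 3·5^2 + 3·5 + 2  →[5↦6]→  3·6^6 + 3·6^3 + 3·6^2 + 3·6 + 2 = 140744  −1 ⇒ G_4=140743
G_4=140743  [base 6] 3·6^6 + 3·6^3 + 3·6^2 + 3·6 + 1  →[6↦7]→  3·7^7 + 3·7^3 + 3·7^2 + 3·7 + 1 = 2471827  −1 ⇒ G_5=2471826
G_5=2471826  [base 7] 3·7^7 + 3·7^3 + 3·7^2 + 3·7  →[7↦8]→  3·8^8 + 3·8^3 + 3·8^2 + 3·8 = 50333400  −1 ⇒ G_6=50333399
G_6=50333399  [base 8] 3·8^8 + 3·8^3 + 3·8^2 + 2·8 + 7  →[8↦9]→  3·9^9 + 3·9^3 + 3·9^2 + 2·9 + 7 = 1162263922  −1 ⇒ G_7=1162263921

9, 81, 1023, 9842, 140743, 2471826, 50333399, 1162263921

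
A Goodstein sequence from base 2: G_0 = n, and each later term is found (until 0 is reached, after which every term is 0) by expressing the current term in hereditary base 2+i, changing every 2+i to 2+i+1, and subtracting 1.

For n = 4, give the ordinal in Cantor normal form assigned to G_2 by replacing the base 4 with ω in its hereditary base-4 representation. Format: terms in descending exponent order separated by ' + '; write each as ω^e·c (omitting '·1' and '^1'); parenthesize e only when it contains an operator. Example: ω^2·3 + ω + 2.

[0] 4 ≡ 2^2 (base 2). Lift 3: 27. −1: 26.
[1] 26 ≡ 2·3^2 + 2·3 + 2 (base 3). Lift 4: 42. −1: 41.
[2] 41 ≡ 2·4^2 + 2·4 + 1 (base 4). Lift 5: 61. −1: 60.

ω^2·2 + ω·2 + 1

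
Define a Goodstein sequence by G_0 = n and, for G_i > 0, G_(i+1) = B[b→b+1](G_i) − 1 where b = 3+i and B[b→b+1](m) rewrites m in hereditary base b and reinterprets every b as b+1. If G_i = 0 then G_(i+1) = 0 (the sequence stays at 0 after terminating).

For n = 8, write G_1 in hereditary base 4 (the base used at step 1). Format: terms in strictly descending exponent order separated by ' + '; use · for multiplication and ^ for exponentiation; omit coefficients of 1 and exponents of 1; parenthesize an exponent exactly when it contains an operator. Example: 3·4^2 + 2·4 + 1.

8 —HB3→ 2·3 + 2 —bump→ 2·4 + 2 = 10 —(−1)→ 9
9 —HB4→ 2·4 + 1 —bump→ 2·5 + 1 = 11 —(−1)→ 10

2·4 + 1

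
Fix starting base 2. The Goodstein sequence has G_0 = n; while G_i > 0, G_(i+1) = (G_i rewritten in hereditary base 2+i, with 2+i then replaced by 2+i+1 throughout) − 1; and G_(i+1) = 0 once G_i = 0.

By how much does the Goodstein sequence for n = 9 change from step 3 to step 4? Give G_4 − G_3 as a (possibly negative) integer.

step 0: 9 = 2^(2 + 1) + 1; sub 3 for 2: 3^(3 + 1) + 1; = 82; G_1 = 82−1 = 81
step 1: 81 = 3^(3 + 1); sub 4 for 3: 4^(4 + 1); = 1024; G_2 = 1024−1 = 1023
step 2: 1023 = 3·4^4 + 3·4^3 + 3·4^2 + 3·4 + 3; sub 5 for 4: 3·5^5 + 3·5^3 + 3·5^2 + 3·5 + 3; = 9843; G_3 = 9843−1 = 9842
step 3: 9842 = 3·5^5 + 3·5^3 + 3·5^2 + 3·5 + 2; sub 6 for 5: 3·6^6 + 3·6^3 + 3·6^2 + 3·6 + 2; = 140744; G_4 = 140744−1 = 140743

130901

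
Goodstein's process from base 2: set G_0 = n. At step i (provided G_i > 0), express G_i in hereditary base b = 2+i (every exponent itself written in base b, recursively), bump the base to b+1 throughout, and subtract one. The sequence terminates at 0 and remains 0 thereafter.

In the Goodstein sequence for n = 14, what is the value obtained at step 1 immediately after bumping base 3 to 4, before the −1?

1282

G_0=14  [base 2] 2^(2 + 1) + 2^2 + 2  →[2↦3]→  3^(3 + 1) + 3^3 + 3 = 111  −1 ⇒ G_1=110
G_1=110  [base 3] 3^(3 + 1) + 3^3 + 2  →[3↦4]→  4^(4 + 1) + 4^4 + 2 = 1282  −1 ⇒ G_2=1281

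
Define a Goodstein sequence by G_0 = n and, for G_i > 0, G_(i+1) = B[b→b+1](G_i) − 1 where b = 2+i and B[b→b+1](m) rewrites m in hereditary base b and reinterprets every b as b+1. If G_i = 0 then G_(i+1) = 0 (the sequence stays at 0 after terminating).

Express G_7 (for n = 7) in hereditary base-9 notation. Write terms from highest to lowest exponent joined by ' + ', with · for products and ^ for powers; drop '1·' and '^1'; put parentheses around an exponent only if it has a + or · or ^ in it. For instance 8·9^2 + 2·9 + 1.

7 —HB2→ 2^2 + 2 + 1 —bump→ 3^3 + 3 + 1 = 31 —(−1)→ 30
30 —HB3→ 3^3 + 3 —bump→ 4^4 + 4 = 260 —(−1)→ 259
259 —HB4→ 4^4 + 3 —bump→ 5^5 + 3 = 3128 —(−1)→ 3127
3127 —HB5→ 5^5 + 2 —bump→ 6^6 + 2 = 46658 —(−1)→ 46657
46657 —HB6→ 6^6 + 1 —bump→ 7^7 + 1 = 823544 —(−1)→ 823543
823543 —HB7→ 7^7 —bump→ 8^8 = 16777216 —(−1)→ 16777215
16777215 —HB8→ 7·8^7 + 7·8^6 + 7·8^5 + 7·8^4 + 7·8^3 + 7·8^2 + 7·8 + 7 —bump→ 7·9^7 + 7·9^6 + 7·9^5 + 7·9^4 + 7·9^3 + 7·9^2 + 7·9 + 7 = 37665880 —(−1)→ 37665879

7·9^7 + 7·9^6 + 7·9^5 + 7·9^4 + 7·9^3 + 7·9^2 + 7·9 + 6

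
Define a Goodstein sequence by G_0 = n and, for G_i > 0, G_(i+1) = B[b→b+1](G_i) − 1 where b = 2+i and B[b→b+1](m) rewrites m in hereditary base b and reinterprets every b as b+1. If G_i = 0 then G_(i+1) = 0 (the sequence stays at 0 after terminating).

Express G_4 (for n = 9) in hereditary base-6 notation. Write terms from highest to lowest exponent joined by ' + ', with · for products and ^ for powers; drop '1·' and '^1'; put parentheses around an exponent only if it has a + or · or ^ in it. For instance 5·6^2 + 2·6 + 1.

9 —HB2→ 2^(2 + 1) + 1 —bump→ 3^(3 + 1) + 1 = 82 —(−1)→ 81
81 —HB3→ 3^(3 + 1) —bump→ 4^(4 + 1) = 1024 —(−1)→ 1023
1023 —HB4→ 3·4^4 + 3·4^3 + 3·4^2 + 3·4 + 3 —bump→ 3·5^5 + 3·5^3 + 3·5^2 + 3·5 + 3 = 9843 —(−1)→ 9842
9842 —HB5→ 3·5^5 + 3·5^3 + 3·5^2 + 3·5 + 2 —bump→ 3·6^6 + 3·6^3 + 3·6^2 + 3·6 + 2 = 140744 —(−1)→ 140743
140743 —HB6→ 3·6^6 + 3·6^3 + 3·6^2 + 3·6 + 1 —bump→ 3·7^7 + 3·7^3 + 3·7^2 + 3·7 + 1 = 2471827 —(−1)→ 2471826

3·6^6 + 3·6^3 + 3·6^2 + 3·6 + 1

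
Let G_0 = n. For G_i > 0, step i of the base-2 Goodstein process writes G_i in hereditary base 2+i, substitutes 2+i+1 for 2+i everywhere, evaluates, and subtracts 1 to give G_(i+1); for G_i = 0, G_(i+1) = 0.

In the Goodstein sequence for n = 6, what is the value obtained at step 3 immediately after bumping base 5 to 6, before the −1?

46656

i=0: 6 = 2^2 + 2 (b=2); 2→3: 3^3 + 3 = 30; 30−1 = 29
i=1: 29 = 3^3 + 2 (b=3); 3→4: 4^4 + 2 = 258; 258−1 = 257
i=2: 257 = 4^4 + 1 (b=4); 4→5: 5^5 + 1 = 3126; 3126−1 = 3125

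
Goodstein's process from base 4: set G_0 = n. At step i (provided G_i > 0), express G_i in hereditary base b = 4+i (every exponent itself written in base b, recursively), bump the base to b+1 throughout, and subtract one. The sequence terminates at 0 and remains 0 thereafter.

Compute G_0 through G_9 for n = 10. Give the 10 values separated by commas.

G_0=10  [base 4] 2·4 + 2  →[4↦5]→  2·5 + 2 = 12  −1 ⇒ G_1=11
G_1=11  [base 5] 2·5 + 1  →[5↦6]→  2·6 + 1 = 13  −1 ⇒ G_2=12
G_2=12  [base 6] 2·6  →[6↦7]→  2·7 = 14  −1 ⇒ G_3=13
G_3=13  [base 7] 7 + 6  →[7↦8]→  8 + 6 = 14  −1 ⇒ G_4=13
G_4=13  [base 8] 8 + 5  →[8↦9]→  9 + 5 = 14  −1 ⇒ G_5=13
G_5=13  [base 9] 9 + 4  →[9↦10]→  10 + 4 = 14  −1 ⇒ G_6=13
G_6=13  [base 10] 10 + 3  →[10↦11]→  11 + 3 = 14  −1 ⇒ G_7=13
G_7=13  [base 11] 11 + 2  →[11↦12]→  12 + 2 = 14  −1 ⇒ G_8=13
G_8=13  [base 12] 12 + 1  →[12↦13]→  13 + 1 = 14  −1 ⇒ G_9=13

10, 11, 12, 13, 13, 13, 13, 13, 13, 13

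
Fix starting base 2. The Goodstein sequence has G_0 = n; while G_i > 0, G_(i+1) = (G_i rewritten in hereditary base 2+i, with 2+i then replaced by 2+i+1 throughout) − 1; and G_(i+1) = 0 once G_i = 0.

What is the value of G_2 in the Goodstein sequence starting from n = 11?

1027

[0] 11 ≡ 2^(2 + 1) + 2 + 1 (base 2). Lift 3: 85. −1: 84.
[1] 84 ≡ 3^(3 + 1) + 3 (base 3). Lift 4: 1028. −1: 1027.
[2] 1027 ≡ 4^(4 + 1) + 3 (base 4). Lift 5: 15628. −1: 15627.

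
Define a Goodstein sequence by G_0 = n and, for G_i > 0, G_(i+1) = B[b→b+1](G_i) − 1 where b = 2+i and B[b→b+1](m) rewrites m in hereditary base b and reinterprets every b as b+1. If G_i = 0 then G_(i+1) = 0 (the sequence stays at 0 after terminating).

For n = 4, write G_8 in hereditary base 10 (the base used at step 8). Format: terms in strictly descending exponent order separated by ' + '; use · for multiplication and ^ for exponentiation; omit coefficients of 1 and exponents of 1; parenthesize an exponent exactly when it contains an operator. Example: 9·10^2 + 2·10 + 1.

G_0=4  [base 2] 2^2  →[2↦3]→  3^3 = 27  −1 ⇒ G_1=26
G_1=26  [base 3] 2·3^2 + 2·3 + 2  →[3↦4]→  2·4^2 + 2·4 + 2 = 42  −1 ⇒ G_2=41
G_2=41  [base 4] 2·4^2 + 2·4 + 1  →[4↦5]→  2·5^2 + 2·5 + 1 = 61  −1 ⇒ G_3=60
G_3=60  [base 5] 2·5^2 + 2·5  →[5↦6]→  2·6^2 + 2·6 = 84  −1 ⇒ G_4=83
G_4=83  [base 6] 2·6^2 + 6 + 5  →[6↦7]→  2·7^2 + 7 + 5 = 110  −1 ⇒ G_5=109
G_5=109  [base 7] 2·7^2 + 7 + 4  →[7↦8]→  2·8^2 + 8 + 4 = 140  −1 ⇒ G_6=139
G_6=139  [base 8] 2·8^2 + 8 + 3  →[8↦9]→  2·9^2 + 9 + 3 = 174  −1 ⇒ G_7=173
G_7=173  [base 9] 2·9^2 + 9 + 2  →[9↦10]→  2·10^2 + 10 + 2 = 212  −1 ⇒ G_8=211

2·10^2 + 10 + 1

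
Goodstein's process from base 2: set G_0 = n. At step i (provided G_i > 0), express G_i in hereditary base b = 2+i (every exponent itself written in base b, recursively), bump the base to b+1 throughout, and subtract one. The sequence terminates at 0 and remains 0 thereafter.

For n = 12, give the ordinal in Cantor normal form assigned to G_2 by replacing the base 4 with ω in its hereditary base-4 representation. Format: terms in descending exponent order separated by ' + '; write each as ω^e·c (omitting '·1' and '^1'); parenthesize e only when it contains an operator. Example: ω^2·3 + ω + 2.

ω^(ω + 1) + ω^2·2 + ω·2 + 1

i=0: 12 = 2^(2 + 1) + 2^2 (b=2); 2→3: 3^(3 + 1) + 3^3 = 108; 108−1 = 107
i=1: 107 = 3^(3 + 1) + 2·3^2 + 2·3 + 2 (b=3); 3→4: 4^(4 + 1) + 2·4^2 + 2·4 + 2 = 1066; 1066−1 = 1065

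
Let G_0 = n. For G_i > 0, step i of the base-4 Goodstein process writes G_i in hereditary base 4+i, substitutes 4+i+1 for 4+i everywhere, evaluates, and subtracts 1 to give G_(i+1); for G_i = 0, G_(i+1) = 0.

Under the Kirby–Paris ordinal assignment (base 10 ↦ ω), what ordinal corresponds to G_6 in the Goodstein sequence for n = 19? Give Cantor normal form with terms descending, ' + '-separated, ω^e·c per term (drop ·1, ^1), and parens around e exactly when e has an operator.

(0) 19|_4 = 4^2 + 3 ↦ 5^2 + 3|_5 = 28 ⇒ 27
(1) 27|_5 = 5^2 + 2 ↦ 6^2 + 2|_6 = 38 ⇒ 37
(2) 37|_6 = 6^2 + 1 ↦ 7^2 + 1|_7 = 50 ⇒ 49
(3) 49|_7 = 7^2 ↦ 8^2|_8 = 64 ⇒ 63
(4) 63|_8 = 7·8 + 7 ↦ 7·9 + 7|_9 = 70 ⇒ 69
(5) 69|_9 = 7·9 + 6 ↦ 7·10 + 6|_10 = 76 ⇒ 75
(6) 75|_10 = 7·10 + 5 ↦ 7·11 + 5|_11 = 82 ⇒ 81

ω·7 + 5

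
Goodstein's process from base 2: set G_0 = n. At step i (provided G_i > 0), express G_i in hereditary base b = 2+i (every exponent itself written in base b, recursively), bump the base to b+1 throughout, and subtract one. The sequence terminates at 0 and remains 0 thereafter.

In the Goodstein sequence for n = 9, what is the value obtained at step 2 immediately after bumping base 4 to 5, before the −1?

9843

[0] 9 ≡ 2^(2 + 1) + 1 (base 2). Lift 3: 82. −1: 81.
[1] 81 ≡ 3^(3 + 1) (base 3). Lift 4: 1024. −1: 1023.
[2] 1023 ≡ 3·4^4 + 3·4^3 + 3·4^2 + 3·4 + 3 (base 4). Lift 5: 9843. −1: 9842.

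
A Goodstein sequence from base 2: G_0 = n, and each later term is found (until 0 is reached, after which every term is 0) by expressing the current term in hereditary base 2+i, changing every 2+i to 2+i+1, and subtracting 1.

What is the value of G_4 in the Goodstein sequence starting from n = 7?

46657

base 2: 7 = 2^2 + 2 + 1; at 3: 3^3 + 3 + 1 = 31; next = 30
base 3: 30 = 3^3 + 3; at 4: 4^4 + 4 = 260; next = 259
base 4: 259 = 4^4 + 3; at 5: 5^5 + 3 = 3128; next = 3127
base 5: 3127 = 5^5 + 2; at 6: 6^6 + 2 = 46658; next = 46657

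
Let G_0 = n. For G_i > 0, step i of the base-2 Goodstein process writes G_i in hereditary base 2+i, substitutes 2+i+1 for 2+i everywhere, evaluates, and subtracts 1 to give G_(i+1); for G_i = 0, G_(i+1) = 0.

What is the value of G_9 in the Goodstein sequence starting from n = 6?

885775

step 0: 6 = 2^2 + 2; sub 3 for 2: 3^3 + 3; = 30; G_1 = 30−1 = 29
step 1: 29 = 3^3 + 2; sub 4 for 3: 4^4 + 2; = 258; G_2 = 258−1 = 257
step 2: 257 = 4^4 + 1; sub 5 for 4: 5^5 + 1; = 3126; G_3 = 3126−1 = 3125
step 3: 3125 = 5^5; sub 6 for 5: 6^6; = 46656; G_4 = 46656−1 = 46655
step 4: 46655 = 5·6^5 + 5·6^4 + 5·6^3 + 5·6^2 + 5·6 + 5; sub 7 for 6: 5·7^5 + 5·7^4 + 5·7^3 + 5·7^2 + 5·7 + 5; = 98040; G_5 = 98040−1 = 98039
step 5: 98039 = 5·7^5 + 5·7^4 + 5·7^3 + 5·7^2 + 5·7 + 4; sub 8 for 7: 5·8^5 + 5·8^4 + 5·8^3 + 5·8^2 + 5·8 + 4; = 187244; G_6 = 187244−1 = 187243
step 6: 187243 = 5·8^5 + 5·8^4 + 5·8^3 + 5·8^2 + 5·8 + 3; sub 9 for 8: 5·9^5 + 5·9^4 + 5·9^3 + 5·9^2 + 5·9 + 3; = 332148; G_7 = 332148−1 = 332147
step 7: 332147 = 5·9^5 + 5·9^4 + 5·9^3 + 5·9^2 + 5·9 + 2; sub 10 for 9: 5·10^5 + 5·10^4 + 5·10^3 + 5·10^2 + 5·10 + 2; = 555552; G_8 = 555552−1 = 555551
step 8: 555551 = 5·10^5 + 5·10^4 + 5·10^3 + 5·10^2 + 5·10 + 1; sub 11 for 10: 5·11^5 + 5·11^4 + 5·11^3 + 5·11^2 + 5·11 + 1; = 885776; G_9 = 885776−1 = 885775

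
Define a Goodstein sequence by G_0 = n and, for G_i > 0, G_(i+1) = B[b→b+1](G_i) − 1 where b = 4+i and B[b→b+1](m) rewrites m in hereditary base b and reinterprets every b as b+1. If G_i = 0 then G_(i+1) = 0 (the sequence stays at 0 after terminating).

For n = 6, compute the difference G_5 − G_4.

step 0: 6 = 4 + 2; sub 5 for 4: 5 + 2; = 7; G_1 = 7−1 = 6
step 1: 6 = 5 + 1; sub 6 for 5: 6 + 1; = 7; G_2 = 7−1 = 6
step 2: 6 = 6; sub 7 for 6: 7; = 7; G_3 = 7−1 = 6
step 3: 6 = 6; sub 8 for 7: 6; = 6; G_4 = 6−1 = 5
step 4: 5 = 5; sub 9 for 8: 5; = 5; G_5 = 5−1 = 4

-1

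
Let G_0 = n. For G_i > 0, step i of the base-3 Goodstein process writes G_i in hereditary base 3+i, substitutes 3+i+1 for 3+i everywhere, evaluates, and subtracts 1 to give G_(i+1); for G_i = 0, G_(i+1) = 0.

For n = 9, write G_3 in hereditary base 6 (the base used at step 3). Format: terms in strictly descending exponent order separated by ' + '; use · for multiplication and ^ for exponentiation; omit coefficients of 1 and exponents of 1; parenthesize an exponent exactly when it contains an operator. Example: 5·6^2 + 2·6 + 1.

(0) 9|_3 = 3^2 ↦ 4^2|_4 = 16 ⇒ 15
(1) 15|_4 = 3·4 + 3 ↦ 3·5 + 3|_5 = 18 ⇒ 17
(2) 17|_5 = 3·5 + 2 ↦ 3·6 + 2|_6 = 20 ⇒ 19
(3) 19|_6 = 3·6 + 1 ↦ 3·7 + 1|_7 = 22 ⇒ 21

3·6 + 1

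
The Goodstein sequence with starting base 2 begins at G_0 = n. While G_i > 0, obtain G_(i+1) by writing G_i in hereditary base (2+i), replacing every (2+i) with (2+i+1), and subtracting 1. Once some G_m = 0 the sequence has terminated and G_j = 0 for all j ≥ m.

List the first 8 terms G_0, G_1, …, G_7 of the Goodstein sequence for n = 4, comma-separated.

[0] 4 ≡ 2^2 (base 2). Lift 3: 27. −1: 26.
[1] 26 ≡ 2·3^2 + 2·3 + 2 (base 3). Lift 4: 42. −1: 41.
[2] 41 ≡ 2·4^2 + 2·4 + 1 (base 4). Lift 5: 61. −1: 60.
[3] 60 ≡ 2·5^2 + 2·5 (base 5). Lift 6: 84. −1: 83.
[4] 83 ≡ 2·6^2 + 6 + 5 (base 6). Lift 7: 110. −1: 109.
[5] 109 ≡ 2·7^2 + 7 + 4 (base 7). Lift 8: 140. −1: 139.
[6] 139 ≡ 2·8^2 + 8 + 3 (base 8). Lift 9: 174. −1: 173.

4, 26, 41, 60, 83, 109, 139, 173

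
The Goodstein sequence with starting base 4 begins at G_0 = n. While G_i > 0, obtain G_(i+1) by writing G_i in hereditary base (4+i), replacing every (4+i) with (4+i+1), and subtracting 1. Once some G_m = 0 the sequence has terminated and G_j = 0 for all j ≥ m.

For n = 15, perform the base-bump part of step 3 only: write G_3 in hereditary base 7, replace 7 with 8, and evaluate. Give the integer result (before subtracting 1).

G_0=15  [base 4] 3·4 + 3  →[4↦5]→  3·5 + 3 = 18  −1 ⇒ G_1=17
G_1=17  [base 5] 3·5 + 2  →[5↦6]→  3·6 + 2 = 20  −1 ⇒ G_2=19
G_2=19  [base 6] 3·6 + 1  →[6↦7]→  3·7 + 1 = 22  −1 ⇒ G_3=21
G_3=21  [base 7] 3·7  →[7↦8]→  3·8 = 24  −1 ⇒ G_4=23

24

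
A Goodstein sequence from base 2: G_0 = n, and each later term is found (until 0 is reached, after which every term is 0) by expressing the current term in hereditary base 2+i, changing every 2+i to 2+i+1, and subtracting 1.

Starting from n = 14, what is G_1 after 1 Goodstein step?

110

G_0 = 14. HB_2(14) = 2^(2 + 1) + 2^2 + 2. Bump = 111. G_1 = 110.
G_1 = 110. HB_3(110) = 3^(3 + 1) + 3^3 + 2. Bump = 1282. G_2 = 1281.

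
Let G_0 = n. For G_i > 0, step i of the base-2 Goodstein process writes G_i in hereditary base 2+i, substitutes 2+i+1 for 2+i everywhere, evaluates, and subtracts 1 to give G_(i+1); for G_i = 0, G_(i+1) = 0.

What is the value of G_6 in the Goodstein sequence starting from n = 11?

G_0 = 11. HB_2(11) = 2^(2 + 1) + 2 + 1. Bump = 85. G_1 = 84.
G_1 = 84. HB_3(84) = 3^(3 + 1) + 3. Bump = 1028. G_2 = 1027.
G_2 = 1027. HB_4(1027) = 4^(4 + 1) + 3. Bump = 15628. G_3 = 15627.
G_3 = 15627. HB_5(15627) = 5^(5 + 1) + 2. Bump = 279938. G_4 = 279937.
G_4 = 279937. HB_6(279937) = 6^(6 + 1) + 1. Bump = 5764802. G_5 = 5764801.
G_5 = 5764801. HB_7(5764801) = 7^(7 + 1). Bump = 134217728. G_6 = 134217727.
G_6 = 134217727. HB_8(134217727) = 7·8^8 + 7·8^7 + 7·8^6 + 7·8^5 + 7·8^4 + 7·8^3 + 7·8^2 + 7·8 + 7. Bump = 2749609303. G_7 = 2749609302.

134217727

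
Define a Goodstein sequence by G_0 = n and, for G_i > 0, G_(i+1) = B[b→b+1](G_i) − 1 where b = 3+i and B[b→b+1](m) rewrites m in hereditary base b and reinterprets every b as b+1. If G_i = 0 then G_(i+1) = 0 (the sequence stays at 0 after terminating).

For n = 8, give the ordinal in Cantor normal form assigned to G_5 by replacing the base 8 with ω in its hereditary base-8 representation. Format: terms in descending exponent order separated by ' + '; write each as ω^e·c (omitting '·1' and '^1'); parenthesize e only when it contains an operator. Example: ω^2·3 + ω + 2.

ω + 3

8 —HB3→ 2·3 + 2 —bump→ 2·4 + 2 = 10 —(−1)→ 9
9 —HB4→ 2·4 + 1 —bump→ 2·5 + 1 = 11 —(−1)→ 10
10 —HB5→ 2·5 —bump→ 2·6 = 12 —(−1)→ 11
11 —HB6→ 6 + 5 —bump→ 7 + 5 = 12 —(−1)→ 11
11 —HB7→ 7 + 4 —bump→ 8 + 4 = 12 —(−1)→ 11
11 —HB8→ 8 + 3 —bump→ 9 + 3 = 12 —(−1)→ 11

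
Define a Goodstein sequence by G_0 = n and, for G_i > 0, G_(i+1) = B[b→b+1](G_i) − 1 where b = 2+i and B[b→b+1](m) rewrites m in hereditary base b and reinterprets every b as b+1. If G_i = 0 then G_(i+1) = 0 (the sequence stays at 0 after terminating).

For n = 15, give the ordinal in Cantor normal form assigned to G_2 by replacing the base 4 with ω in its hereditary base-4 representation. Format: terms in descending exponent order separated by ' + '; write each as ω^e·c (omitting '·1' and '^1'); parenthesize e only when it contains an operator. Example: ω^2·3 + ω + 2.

G_0 = 15. HB_2(15) = 2^(2 + 1) + 2^2 + 2 + 1. Bump = 112. G_1 = 111.
G_1 = 111. HB_3(111) = 3^(3 + 1) + 3^3 + 3. Bump = 1284. G_2 = 1283.
G_2 = 1283. HB_4(1283) = 4^(4 + 1) + 4^4 + 3. Bump = 18753. G_3 = 18752.

ω^(ω + 1) + ω^ω + 3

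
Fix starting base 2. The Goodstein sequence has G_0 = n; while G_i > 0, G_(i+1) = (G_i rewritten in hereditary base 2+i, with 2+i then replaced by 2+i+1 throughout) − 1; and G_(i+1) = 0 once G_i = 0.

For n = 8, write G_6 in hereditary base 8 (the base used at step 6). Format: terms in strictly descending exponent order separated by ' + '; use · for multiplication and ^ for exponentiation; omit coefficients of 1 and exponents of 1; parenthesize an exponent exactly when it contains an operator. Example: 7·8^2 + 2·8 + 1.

[0] 8 ≡ 2^(2 + 1) (base 2). Lift 3: 81. −1: 80.
[1] 80 ≡ 2·3^3 + 2·3^2 + 2·3 + 2 (base 3). Lift 4: 554. −1: 553.
[2] 553 ≡ 2·4^4 + 2·4^2 + 2·4 + 1 (base 4). Lift 5: 6311. −1: 6310.
[3] 6310 ≡ 2·5^5 + 2·5^2 + 2·5 (base 5). Lift 6: 93396. −1: 93395.
[4] 93395 ≡ 2·6^6 + 2·6^2 + 6 + 5 (base 6). Lift 7: 1647196. −1: 1647195.
[5] 1647195 ≡ 2·7^7 + 2·7^2 + 7 + 4 (base 7). Lift 8: 33554572. −1: 33554571.
[6] 33554571 ≡ 2·8^8 + 2·8^2 + 8 + 3 (base 8). Lift 9: 774841152. −1: 774841151.

2·8^8 + 2·8^2 + 8 + 3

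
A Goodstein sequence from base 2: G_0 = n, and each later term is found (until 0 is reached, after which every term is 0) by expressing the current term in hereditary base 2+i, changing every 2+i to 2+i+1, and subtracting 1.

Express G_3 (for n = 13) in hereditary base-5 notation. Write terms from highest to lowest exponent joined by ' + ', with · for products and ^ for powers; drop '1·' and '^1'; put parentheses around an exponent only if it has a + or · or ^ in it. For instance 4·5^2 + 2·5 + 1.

5^(5 + 1) + 3·5^3 + 3·5^2 + 3·5 + 2

step 0: 13 = 2^(2 + 1) + 2^2 + 1; sub 3 for 2: 3^(3 + 1) + 3^3 + 1; = 109; G_1 = 109−1 = 108
step 1: 108 = 3^(3 + 1) + 3^3; sub 4 for 3: 4^(4 + 1) + 4^4; = 1280; G_2 = 1280−1 = 1279
step 2: 1279 = 4^(4 + 1) + 3·4^3 + 3·4^2 + 3·4 + 3; sub 5 for 4: 5^(5 + 1) + 3·5^3 + 3·5^2 + 3·5 + 3; = 16093; G_3 = 16093−1 = 16092
step 3: 16092 = 5^(5 + 1) + 3·5^3 + 3·5^2 + 3·5 + 2; sub 6 for 5: 6^(6 + 1) + 3·6^3 + 3·6^2 + 3·6 + 2; = 280712; G_4 = 280712−1 = 280711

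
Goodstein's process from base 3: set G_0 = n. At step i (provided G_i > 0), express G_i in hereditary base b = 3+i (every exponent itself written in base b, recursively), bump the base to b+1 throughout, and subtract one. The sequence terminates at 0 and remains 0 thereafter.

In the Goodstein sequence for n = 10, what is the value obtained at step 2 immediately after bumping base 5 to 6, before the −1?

[0] 10 ≡ 3^2 + 1 (base 3). Lift 4: 17. −1: 16.
[1] 16 ≡ 4^2 (base 4). Lift 5: 25. −1: 24.
[2] 24 ≡ 4·5 + 4 (base 5). Lift 6: 28. −1: 27.

28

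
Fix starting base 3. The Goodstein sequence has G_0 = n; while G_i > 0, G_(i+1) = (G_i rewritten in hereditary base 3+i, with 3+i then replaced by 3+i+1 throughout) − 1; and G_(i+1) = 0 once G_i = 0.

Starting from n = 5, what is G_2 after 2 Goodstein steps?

5

(0) 5|_3 = 3 + 2 ↦ 4 + 2|_4 = 6 ⇒ 5
(1) 5|_4 = 4 + 1 ↦ 5 + 1|_5 = 6 ⇒ 5
(2) 5|_5 = 5 ↦ 6|_6 = 6 ⇒ 5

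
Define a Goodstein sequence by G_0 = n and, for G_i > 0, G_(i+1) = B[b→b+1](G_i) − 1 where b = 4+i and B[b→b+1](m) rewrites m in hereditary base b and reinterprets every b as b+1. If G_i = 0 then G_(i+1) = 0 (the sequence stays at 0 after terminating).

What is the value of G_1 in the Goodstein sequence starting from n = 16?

24

i=0: 16 = 4^2 (b=4); 4→5: 5^2 = 25; 25−1 = 24
i=1: 24 = 4·5 + 4 (b=5); 5→6: 4·6 + 4 = 28; 28−1 = 27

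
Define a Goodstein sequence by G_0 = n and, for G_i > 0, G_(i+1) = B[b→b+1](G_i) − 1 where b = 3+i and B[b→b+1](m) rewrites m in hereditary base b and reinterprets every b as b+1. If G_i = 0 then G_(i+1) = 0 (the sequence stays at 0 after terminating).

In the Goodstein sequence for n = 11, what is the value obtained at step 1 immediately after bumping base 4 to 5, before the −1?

26

[0] 11 ≡ 3^2 + 2 (base 3). Lift 4: 18. −1: 17.
[1] 17 ≡ 4^2 + 1 (base 4). Lift 5: 26. −1: 25.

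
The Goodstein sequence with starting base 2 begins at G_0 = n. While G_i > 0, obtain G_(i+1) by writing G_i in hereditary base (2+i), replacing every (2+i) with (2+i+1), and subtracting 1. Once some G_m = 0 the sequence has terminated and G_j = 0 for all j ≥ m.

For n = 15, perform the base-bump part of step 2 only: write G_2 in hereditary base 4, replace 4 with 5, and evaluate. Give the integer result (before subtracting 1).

step 0: 15 = 2^(2 + 1) + 2^2 + 2 + 1; sub 3 for 2: 3^(3 + 1) + 3^3 + 3 + 1; = 112; G_1 = 112−1 = 111
step 1: 111 = 3^(3 + 1) + 3^3 + 3; sub 4 for 3: 4^(4 + 1) + 4^4 + 4; = 1284; G_2 = 1284−1 = 1283

18753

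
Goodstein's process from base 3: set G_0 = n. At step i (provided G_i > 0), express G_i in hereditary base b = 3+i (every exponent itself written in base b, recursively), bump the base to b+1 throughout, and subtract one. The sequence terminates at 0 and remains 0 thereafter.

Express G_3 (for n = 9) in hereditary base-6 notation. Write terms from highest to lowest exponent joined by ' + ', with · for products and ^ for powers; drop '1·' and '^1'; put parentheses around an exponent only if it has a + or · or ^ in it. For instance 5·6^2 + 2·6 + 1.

3·6 + 1

9 —HB3→ 3^2 —bump→ 4^2 = 16 —(−1)→ 15
15 —HB4→ 3·4 + 3 —bump→ 3·5 + 3 = 18 —(−1)→ 17
17 —HB5→ 3·5 + 2 —bump→ 3·6 + 2 = 20 —(−1)→ 19
19 —HB6→ 3·6 + 1 —bump→ 3·7 + 1 = 22 —(−1)→ 21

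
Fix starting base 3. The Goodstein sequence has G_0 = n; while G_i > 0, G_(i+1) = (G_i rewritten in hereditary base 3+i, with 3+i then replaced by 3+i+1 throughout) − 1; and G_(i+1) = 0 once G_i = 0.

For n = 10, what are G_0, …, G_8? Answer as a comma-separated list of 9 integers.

10, 16, 24, 27, 30, 33, 36, 39, 41

G_0=10  [base 3] 3^2 + 1  →[3↦4]→  4^2 + 1 = 17  −1 ⇒ G_1=16
G_1=16  [base 4] 4^2  →[4↦5]→  5^2 = 25  −1 ⇒ G_2=24
G_2=24  [base 5] 4·5 + 4  →[5↦6]→  4·6 + 4 = 28  −1 ⇒ G_3=27
G_3=27  [base 6] 4·6 + 3  →[6↦7]→  4·7 + 3 = 31  −1 ⇒ G_4=30
G_4=30  [base 7] 4·7 + 2  →[7↦8]→  4·8 + 2 = 34  −1 ⇒ G_5=33
G_5=33  [base 8] 4·8 + 1  →[8↦9]→  4·9 + 1 = 37  −1 ⇒ G_6=36
G_6=36  [base 9] 4·9  →[9↦10]→  4·10 = 40  −1 ⇒ G_7=39
G_7=39  [base 10] 3·10 + 9  →[10↦11]→  3·11 + 9 = 42  −1 ⇒ G_8=41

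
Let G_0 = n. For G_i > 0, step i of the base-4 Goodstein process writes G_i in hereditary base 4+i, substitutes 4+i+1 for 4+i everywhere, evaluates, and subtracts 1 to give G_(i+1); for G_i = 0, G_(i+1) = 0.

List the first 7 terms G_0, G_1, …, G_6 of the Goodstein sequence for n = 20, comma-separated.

step 0: 20 = 4^2 + 4; sub 5 for 4: 5^2 + 5; = 30; G_1 = 30−1 = 29
step 1: 29 = 5^2 + 4; sub 6 for 5: 6^2 + 4; = 40; G_2 = 40−1 = 39
step 2: 39 = 6^2 + 3; sub 7 for 6: 7^2 + 3; = 52; G_3 = 52−1 = 51
step 3: 51 = 7^2 + 2; sub 8 for 7: 8^2 + 2; = 66; G_4 = 66−1 = 65
step 4: 65 = 8^2 + 1; sub 9 for 8: 9^2 + 1; = 82; G_5 = 82−1 = 81
step 5: 81 = 9^2; sub 10 for 9: 10^2; = 100; G_6 = 100−1 = 99

20, 29, 39, 51, 65, 81, 99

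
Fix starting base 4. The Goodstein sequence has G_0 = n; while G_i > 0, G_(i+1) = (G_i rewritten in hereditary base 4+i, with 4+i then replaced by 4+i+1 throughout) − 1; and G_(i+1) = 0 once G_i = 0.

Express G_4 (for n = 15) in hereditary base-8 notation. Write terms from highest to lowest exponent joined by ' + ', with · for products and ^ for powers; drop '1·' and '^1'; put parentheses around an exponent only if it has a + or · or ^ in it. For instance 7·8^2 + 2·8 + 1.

2·8 + 7

15 —HB4→ 3·4 + 3 —bump→ 3·5 + 3 = 18 —(−1)→ 17
17 —HB5→ 3·5 + 2 —bump→ 3·6 + 2 = 20 —(−1)→ 19
19 —HB6→ 3·6 + 1 —bump→ 3·7 + 1 = 22 —(−1)→ 21
21 —HB7→ 3·7 —bump→ 3·8 = 24 —(−1)→ 23
23 —HB8→ 2·8 + 7 —bump→ 2·9 + 7 = 25 —(−1)→ 24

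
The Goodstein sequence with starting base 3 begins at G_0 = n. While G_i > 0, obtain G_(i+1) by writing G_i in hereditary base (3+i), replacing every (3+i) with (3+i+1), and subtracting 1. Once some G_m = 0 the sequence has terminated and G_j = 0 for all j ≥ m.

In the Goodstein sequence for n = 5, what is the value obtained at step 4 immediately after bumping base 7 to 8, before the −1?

[0] 5 ≡ 3 + 2 (base 3). Lift 4: 6. −1: 5.
[1] 5 ≡ 4 + 1 (base 4). Lift 5: 6. −1: 5.
[2] 5 ≡ 5 (base 5). Lift 6: 6. −1: 5.
[3] 5 ≡ 5 (base 6). Lift 7: 5. −1: 4.
[4] 4 ≡ 4 (base 7). Lift 8: 4. −1: 3.

4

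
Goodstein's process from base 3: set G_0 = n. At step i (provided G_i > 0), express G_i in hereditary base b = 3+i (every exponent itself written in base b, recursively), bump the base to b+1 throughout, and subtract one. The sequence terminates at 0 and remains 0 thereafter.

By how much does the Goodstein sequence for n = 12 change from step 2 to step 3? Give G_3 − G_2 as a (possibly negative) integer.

10

i=0: 12 = 3^2 + 3 (b=3); 3→4: 4^2 + 4 = 20; 20−1 = 19
i=1: 19 = 4^2 + 3 (b=4); 4→5: 5^2 + 3 = 28; 28−1 = 27
i=2: 27 = 5^2 + 2 (b=5); 5→6: 6^2 + 2 = 38; 38−1 = 37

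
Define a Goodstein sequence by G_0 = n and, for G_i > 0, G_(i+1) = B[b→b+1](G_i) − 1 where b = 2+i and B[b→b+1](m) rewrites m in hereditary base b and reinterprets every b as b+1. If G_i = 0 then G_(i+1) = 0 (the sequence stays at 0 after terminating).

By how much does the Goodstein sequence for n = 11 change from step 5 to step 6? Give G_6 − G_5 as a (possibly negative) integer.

128452926

G_0=11  [base 2] 2^(2 + 1) + 2 + 1  →[2↦3]→  3^(3 + 1) + 3 + 1 = 85  −1 ⇒ G_1=84
G_1=84  [base 3] 3^(3 + 1) + 3  →[3↦4]→  4^(4 + 1) + 4 = 1028  −1 ⇒ G_2=1027
G_2=1027  [base 4] 4^(4 + 1) + 3  →[4↦5]→  5^(5 + 1) + 3 = 15628  −1 ⇒ G_3=15627
G_3=15627  [base 5] 5^(5 + 1) + 2  →[5↦6]→  6^(6 + 1) + 2 = 279938  −1 ⇒ G_4=279937
G_4=279937  [base 6] 6^(6 + 1) + 1  →[6↦7]→  7^(7 + 1) + 1 = 5764802  −1 ⇒ G_5=5764801
G_5=5764801  [base 7] 7^(7 + 1)  →[7↦8]→  8^(8 + 1) = 134217728  −1 ⇒ G_6=134217727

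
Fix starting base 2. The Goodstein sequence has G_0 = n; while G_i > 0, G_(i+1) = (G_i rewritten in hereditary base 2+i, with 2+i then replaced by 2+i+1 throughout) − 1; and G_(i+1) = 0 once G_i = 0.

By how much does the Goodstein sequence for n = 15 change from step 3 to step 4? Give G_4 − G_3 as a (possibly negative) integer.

307841

i=0: 15 = 2^(2 + 1) + 2^2 + 2 + 1 (b=2); 2→3: 3^(3 + 1) + 3^3 + 3 + 1 = 112; 112−1 = 111
i=1: 111 = 3^(3 + 1) + 3^3 + 3 (b=3); 3→4: 4^(4 + 1) + 4^4 + 4 = 1284; 1284−1 = 1283
i=2: 1283 = 4^(4 + 1) + 4^4 + 3 (b=4); 4→5: 5^(5 + 1) + 5^5 + 3 = 18753; 18753−1 = 18752
i=3: 18752 = 5^(5 + 1) + 5^5 + 2 (b=5); 5→6: 6^(6 + 1) + 6^6 + 2 = 326594; 326594−1 = 326593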